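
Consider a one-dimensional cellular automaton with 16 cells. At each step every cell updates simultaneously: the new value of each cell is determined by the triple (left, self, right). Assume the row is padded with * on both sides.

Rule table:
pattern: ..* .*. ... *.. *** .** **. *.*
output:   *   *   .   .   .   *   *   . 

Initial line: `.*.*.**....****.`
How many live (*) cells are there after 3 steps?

9

.*.*.**...**..*.
.*.*.**..***.**.
.*.*.**.**.*.**.
count of *: 9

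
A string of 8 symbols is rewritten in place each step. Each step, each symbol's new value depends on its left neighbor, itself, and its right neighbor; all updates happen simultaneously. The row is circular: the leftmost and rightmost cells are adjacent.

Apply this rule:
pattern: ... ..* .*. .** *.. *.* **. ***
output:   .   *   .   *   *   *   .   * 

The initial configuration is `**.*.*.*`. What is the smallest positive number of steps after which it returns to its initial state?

8

*.*.*.**
.*.*.***
*.*.***.
.*.***.*
*.***.*.
.***.*.*
***.*.*.
**.*.*.*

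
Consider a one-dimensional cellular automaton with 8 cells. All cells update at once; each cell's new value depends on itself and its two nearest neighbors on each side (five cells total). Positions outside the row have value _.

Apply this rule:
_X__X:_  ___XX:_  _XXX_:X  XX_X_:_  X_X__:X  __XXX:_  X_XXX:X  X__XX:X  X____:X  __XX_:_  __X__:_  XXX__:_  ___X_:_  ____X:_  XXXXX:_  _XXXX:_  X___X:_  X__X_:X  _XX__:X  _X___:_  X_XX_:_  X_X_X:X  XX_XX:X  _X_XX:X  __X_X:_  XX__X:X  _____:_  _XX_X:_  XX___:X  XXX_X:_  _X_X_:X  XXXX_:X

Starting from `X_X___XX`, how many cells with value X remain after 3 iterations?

3

iteration 1: _XX____X
iteration 2: __XXX___
iteration 3: ___X_XX_
count of X: 3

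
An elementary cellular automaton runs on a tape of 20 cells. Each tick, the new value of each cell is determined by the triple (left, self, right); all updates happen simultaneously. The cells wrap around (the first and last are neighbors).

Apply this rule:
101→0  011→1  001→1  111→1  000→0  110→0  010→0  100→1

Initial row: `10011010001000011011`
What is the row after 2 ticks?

01101010000011101110

01110001010100110011
01101010000011101110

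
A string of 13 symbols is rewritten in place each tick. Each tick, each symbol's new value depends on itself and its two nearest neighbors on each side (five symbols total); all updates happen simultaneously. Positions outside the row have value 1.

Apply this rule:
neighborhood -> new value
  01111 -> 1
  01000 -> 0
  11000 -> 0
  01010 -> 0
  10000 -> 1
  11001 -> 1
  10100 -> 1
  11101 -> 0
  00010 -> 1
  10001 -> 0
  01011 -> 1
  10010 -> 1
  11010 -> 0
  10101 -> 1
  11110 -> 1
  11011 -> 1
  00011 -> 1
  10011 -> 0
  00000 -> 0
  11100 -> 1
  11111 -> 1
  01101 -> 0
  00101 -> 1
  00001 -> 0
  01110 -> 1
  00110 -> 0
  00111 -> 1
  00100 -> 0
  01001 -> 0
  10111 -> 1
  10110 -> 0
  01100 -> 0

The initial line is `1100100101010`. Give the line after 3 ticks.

1111001101011
1111100001111
1111101011111

1111101011111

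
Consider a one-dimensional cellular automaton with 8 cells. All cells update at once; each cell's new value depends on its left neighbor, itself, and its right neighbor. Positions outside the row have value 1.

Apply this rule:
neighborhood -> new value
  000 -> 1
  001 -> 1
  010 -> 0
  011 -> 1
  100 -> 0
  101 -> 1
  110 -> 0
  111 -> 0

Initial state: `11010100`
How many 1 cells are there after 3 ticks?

00101001
01010011
10100110
count of 1: 4

4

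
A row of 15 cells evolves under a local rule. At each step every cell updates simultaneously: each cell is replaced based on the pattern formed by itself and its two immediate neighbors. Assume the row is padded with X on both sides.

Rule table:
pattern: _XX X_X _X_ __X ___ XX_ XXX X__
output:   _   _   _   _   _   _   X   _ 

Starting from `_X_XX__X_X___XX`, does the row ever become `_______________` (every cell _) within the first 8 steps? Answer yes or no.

______________X
_______________
all cells are _ at step 2

yes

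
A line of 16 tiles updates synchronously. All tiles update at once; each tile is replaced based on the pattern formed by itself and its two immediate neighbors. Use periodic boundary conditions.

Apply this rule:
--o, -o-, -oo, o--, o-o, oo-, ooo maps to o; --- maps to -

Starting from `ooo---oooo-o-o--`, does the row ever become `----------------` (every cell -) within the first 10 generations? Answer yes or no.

oooo-ooooooooooo
oooooooooooooooo
oooooooooooooooo  (fixed point — unchanged through generation 10)
generation 10 is oooooooooooooooo, still not uniform -

no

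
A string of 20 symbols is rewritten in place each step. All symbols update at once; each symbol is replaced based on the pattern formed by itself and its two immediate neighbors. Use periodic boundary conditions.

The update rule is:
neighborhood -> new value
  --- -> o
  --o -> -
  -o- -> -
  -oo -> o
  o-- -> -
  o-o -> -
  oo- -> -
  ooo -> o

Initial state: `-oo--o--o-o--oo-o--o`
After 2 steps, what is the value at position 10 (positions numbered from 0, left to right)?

-o-----------o------
---ooooooooo---ooooo
position 10 holds o

o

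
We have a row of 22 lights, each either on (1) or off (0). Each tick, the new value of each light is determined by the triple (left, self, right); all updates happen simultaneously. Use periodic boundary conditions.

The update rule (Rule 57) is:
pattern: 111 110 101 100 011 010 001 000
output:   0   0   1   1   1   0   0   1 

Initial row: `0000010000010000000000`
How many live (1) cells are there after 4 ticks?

6

1111001111001111111111
0000101000101000000000
1110010110010111111111
0001001101001100000000
count of 1: 6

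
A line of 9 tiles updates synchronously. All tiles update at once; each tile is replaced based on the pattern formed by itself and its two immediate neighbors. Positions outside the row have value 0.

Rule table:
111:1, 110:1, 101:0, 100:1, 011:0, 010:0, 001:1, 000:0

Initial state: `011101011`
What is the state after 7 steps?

000000101

101100001
000110010
001011101
010001100
101010110
000000011
000000101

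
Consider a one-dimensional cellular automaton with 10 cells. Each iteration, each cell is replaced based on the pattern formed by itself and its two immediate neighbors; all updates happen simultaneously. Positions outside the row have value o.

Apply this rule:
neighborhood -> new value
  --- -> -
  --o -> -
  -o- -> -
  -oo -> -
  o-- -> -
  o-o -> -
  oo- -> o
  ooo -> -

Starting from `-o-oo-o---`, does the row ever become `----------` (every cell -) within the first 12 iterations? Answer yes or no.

yes

----o-----
----------
all cells are - at iteration 2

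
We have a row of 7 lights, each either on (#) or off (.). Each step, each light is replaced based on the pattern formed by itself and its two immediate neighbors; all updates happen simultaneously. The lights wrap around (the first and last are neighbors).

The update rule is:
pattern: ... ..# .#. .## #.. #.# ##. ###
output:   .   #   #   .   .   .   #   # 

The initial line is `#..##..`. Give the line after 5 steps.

#.#.#.#
#.#.#..
#.#.#.#  (repeats step 1; period 2)
step 5: #.#.#.#

#.#.#.#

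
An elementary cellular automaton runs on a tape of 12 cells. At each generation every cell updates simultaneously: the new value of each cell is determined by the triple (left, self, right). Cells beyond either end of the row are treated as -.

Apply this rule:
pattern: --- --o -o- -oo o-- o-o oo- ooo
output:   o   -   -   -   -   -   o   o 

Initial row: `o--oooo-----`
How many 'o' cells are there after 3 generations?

5

generation 1: ----ooo-oooo
generation 2: ooo--oo--ooo
generation 3: -oo---o---oo
count of o: 5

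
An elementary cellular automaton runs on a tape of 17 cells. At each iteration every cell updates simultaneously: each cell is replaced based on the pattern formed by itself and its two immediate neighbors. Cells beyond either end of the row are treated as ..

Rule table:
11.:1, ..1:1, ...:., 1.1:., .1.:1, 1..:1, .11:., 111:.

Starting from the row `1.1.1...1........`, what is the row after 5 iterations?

1.1.11.111.......
1.1..1...11......
1.11111.1.11.....
1.....1.1..11....
11...11.111.11...

11...11.111.11...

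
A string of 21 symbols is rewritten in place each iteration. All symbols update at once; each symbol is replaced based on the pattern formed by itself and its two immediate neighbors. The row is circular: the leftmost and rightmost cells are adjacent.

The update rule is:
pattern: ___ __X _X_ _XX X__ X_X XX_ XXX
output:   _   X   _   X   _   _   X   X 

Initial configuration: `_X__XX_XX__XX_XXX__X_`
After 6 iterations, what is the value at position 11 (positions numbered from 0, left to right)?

iteration 1: X__XXX_XX_XXX_XXX_X__
iteration 2: __XXXX_XX_XXX_XXX___X
iteration 3: _XXXXX_XX_XXX_XXX__X_
iteration 4: XXXXXX_XX_XXX_XXX_X__
iteration 5: XXXXXX_XX_XXX_XXX___X
iteration 6: XXXXXX_XX_XXX_XXX__XX
position 11 holds X

X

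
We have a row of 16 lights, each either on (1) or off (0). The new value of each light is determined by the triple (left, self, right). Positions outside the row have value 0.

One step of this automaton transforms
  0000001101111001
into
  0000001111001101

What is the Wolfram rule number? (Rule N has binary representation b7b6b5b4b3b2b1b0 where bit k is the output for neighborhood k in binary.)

124

position 10: 111 → 0  (bit 7 = 0)
position 7: 110 → 1  (bit 6 = 1)
position 8: 101 → 1  (bit 5 = 1)
position 13: 100 → 1  (bit 4 = 1)
position 6: 011 → 1  (bit 3 = 1)
position 15: 010 → 1  (bit 2 = 1)
position 5: 001 → 0  (bit 1 = 0)
position 0: 000 → 0  (bit 0 = 0)
bits b7..b0 = 01111100 = 124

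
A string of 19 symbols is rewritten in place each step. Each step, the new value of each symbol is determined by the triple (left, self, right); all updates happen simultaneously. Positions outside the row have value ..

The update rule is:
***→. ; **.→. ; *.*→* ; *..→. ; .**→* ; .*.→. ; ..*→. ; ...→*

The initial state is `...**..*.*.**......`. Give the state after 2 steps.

*.*..**..**...*....

**.*....*.**..*****
*.*..**..**...*....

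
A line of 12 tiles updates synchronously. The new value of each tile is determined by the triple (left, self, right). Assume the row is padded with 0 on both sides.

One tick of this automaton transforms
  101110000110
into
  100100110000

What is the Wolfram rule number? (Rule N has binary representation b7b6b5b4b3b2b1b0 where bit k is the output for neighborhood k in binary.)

position 3: 111 → 1  (bit 7 = 1)
position 4: 110 → 0  (bit 6 = 0)
position 1: 101 → 0  (bit 5 = 0)
position 5: 100 → 0  (bit 4 = 0)
position 2: 011 → 0  (bit 3 = 0)
position 0: 010 → 1  (bit 2 = 1)
position 8: 001 → 0  (bit 1 = 0)
position 6: 000 → 1  (bit 0 = 1)
bits b7..b0 = 10000101 = 133

133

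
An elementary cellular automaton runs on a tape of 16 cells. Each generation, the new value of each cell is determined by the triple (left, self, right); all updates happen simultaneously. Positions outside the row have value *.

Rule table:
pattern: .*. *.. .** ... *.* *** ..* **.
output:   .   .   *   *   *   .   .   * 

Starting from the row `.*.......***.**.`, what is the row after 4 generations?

generation 1: *..*****.*.*****
generation 2: *..*...**.**....
generation 3: *....*.*****.**.
generation 4: *.**..**...*****

*.**..**...*****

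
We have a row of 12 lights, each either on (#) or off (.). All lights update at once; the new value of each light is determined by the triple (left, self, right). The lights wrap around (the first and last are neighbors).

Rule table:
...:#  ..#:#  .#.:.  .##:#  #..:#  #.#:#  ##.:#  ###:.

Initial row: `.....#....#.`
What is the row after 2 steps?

#####.####.#
....###..###

....###..###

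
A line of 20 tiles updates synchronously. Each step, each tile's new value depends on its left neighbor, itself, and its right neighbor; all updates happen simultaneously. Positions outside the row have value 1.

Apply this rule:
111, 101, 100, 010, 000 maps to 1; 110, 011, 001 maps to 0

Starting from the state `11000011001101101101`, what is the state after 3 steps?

10111000100010010010
01010110111011011011
11111001010100100101

11111001010100100101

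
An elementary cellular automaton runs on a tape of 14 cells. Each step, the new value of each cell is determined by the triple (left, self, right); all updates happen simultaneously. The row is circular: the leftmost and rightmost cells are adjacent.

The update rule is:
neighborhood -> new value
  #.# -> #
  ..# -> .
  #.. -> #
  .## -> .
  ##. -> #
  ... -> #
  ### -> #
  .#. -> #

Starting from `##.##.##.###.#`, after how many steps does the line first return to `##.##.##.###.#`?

###.##.##.###.
.###.##.##.###
#.###.##.##.##
##.###.##.##.#
###.###.##.##.
.###.###.##.##
#.###.###.##.#
##.###.###.##.
.##.###.###.##
#.##.###.###.#
##.##.###.###.
.##.##.###.###
#.##.##.###.##
##.##.##.###.#

14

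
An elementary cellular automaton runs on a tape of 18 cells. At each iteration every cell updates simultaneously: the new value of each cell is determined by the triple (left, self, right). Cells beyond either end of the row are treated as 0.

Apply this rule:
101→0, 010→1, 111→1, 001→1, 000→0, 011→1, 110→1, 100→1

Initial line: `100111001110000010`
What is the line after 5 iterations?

111111111111000111
111111111111101111
111111111111101111  (fixed point — unchanged through iteration 5)

111111111111101111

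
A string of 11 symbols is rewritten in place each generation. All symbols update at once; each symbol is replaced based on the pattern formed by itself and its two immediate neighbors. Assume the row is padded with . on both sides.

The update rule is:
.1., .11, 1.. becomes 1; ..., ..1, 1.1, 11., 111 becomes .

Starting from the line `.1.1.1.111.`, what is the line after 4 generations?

.1.1.1.1..1
.1.1.1.11.1
.1.1.1.1..1  (repeats generation 1; period 2)
generation 4: .1.1.1.11.1

.1.1.1.11.1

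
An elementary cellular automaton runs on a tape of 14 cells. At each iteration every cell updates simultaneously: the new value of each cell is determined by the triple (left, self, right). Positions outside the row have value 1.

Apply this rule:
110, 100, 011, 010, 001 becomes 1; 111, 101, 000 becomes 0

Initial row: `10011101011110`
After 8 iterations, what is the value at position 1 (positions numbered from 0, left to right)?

0

11110101010010
00010101011110
10110101010010
10110101011110
10110101010010  (repeats iteration 3; period 2)
iteration 8: 10110101011110
position 1 holds 0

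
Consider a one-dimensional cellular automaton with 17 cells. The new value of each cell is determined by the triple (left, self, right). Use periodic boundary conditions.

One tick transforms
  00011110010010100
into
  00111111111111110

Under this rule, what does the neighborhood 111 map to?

At position 4 the neighborhood is 111; the next row has 1 there.

1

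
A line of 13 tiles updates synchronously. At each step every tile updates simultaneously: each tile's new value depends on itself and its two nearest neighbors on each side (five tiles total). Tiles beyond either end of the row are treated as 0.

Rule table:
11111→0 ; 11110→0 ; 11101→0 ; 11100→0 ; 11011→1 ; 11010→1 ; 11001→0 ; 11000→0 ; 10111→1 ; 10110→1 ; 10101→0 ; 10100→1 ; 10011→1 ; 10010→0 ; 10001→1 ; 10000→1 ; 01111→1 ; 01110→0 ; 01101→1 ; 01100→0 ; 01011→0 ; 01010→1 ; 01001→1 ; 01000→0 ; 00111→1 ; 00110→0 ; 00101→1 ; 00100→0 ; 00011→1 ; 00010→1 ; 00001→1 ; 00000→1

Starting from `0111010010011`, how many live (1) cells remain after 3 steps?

1100111001100
0001100010001
1110001100110
count of 1: 7

7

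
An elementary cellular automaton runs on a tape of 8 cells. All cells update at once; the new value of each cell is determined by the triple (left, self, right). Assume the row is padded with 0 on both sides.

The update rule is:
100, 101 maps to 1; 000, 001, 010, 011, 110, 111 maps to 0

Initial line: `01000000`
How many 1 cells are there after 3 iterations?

iteration 1: 00100000
iteration 2: 00010000
iteration 3: 00001000
count of 1: 1

1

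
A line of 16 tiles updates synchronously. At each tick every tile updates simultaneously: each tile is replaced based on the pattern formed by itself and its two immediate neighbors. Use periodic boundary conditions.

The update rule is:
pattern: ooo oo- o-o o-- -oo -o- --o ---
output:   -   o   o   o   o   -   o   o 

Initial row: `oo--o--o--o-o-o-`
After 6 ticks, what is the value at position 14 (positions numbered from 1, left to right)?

oooo-oo-oo-o-o-o
---oooooooo-o-oo
oooo------oo-ooo
---ooooooooooo--
oooo---------ooo
---ooooooooooo--
position 14 holds o

o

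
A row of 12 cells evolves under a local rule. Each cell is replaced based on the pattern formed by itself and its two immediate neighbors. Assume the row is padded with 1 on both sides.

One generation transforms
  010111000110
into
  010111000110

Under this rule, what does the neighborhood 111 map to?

At position 4 the neighborhood is 111; the next row has 1 there.

1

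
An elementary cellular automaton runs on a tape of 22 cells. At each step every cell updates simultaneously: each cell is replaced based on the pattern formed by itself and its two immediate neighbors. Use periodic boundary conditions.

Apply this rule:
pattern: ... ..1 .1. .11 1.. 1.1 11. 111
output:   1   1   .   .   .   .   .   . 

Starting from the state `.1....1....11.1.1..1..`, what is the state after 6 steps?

1..111..111.......1..1
..1....1....111111..1.
11..111..111.......1..
...1....1....111111..1
.11..111..111.......1.
1...1....1....111111..

1...1....1....111111..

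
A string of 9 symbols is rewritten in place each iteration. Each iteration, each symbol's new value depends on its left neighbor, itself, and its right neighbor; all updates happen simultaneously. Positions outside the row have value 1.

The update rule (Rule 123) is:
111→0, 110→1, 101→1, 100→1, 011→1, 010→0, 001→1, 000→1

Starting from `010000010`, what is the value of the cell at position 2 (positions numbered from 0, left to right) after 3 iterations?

101111101
111000111
001111100
position 2 holds 1

1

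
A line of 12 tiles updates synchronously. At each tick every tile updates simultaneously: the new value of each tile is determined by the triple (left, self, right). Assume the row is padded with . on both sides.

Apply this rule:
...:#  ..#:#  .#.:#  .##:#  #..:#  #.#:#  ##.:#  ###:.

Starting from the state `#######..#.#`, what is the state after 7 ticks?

#.....######

tick 1: #.....######
tick 2: #######....#
tick 3: #.....######  (repeats tick 1; period 2)
tick 7: #.....######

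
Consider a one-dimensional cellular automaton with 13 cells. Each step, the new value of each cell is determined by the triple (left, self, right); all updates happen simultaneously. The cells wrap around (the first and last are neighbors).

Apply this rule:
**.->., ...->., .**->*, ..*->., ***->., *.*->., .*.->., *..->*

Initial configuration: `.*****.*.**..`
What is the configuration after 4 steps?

step 1: .*.......*.*.
step 2: ..*.........*
step 3: *..*.........
step 4: .*..*........

.*..*........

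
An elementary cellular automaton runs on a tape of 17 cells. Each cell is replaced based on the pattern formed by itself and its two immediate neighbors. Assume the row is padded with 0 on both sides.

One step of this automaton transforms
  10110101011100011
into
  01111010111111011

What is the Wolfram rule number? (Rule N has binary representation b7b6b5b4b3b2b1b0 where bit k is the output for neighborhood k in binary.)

249

position 10: 111 → 1  (bit 7 = 1)
position 3: 110 → 1  (bit 6 = 1)
position 1: 101 → 1  (bit 5 = 1)
position 12: 100 → 1  (bit 4 = 1)
position 2: 011 → 1  (bit 3 = 1)
position 0: 010 → 0  (bit 2 = 0)
position 14: 001 → 0  (bit 1 = 0)
position 13: 000 → 1  (bit 0 = 1)
bits b7..b0 = 11111001 = 249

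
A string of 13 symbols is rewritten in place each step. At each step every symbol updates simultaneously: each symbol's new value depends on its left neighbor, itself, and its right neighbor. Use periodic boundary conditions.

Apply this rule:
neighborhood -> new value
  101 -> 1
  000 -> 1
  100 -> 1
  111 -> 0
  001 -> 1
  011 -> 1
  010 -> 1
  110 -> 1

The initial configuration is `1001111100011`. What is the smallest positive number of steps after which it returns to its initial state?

2

1111000111110
1001111100011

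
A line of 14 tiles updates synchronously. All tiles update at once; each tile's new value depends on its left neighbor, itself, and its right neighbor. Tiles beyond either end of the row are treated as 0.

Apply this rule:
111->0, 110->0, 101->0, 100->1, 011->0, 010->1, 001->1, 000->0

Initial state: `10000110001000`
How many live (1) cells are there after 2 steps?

step 1: 11001001011100
step 2: 00111111000010
count of 1: 7

7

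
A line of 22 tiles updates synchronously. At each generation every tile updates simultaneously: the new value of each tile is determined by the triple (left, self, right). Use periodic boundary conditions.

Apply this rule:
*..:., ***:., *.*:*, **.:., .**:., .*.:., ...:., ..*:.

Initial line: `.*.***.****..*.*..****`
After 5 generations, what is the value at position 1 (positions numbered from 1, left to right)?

.

generation 1: *.*...*.......*.......
generation 2: .*....................
generation 3: ......................
generation 4: ......................  (fixed point — unchanged through generation 5)
position 1 holds .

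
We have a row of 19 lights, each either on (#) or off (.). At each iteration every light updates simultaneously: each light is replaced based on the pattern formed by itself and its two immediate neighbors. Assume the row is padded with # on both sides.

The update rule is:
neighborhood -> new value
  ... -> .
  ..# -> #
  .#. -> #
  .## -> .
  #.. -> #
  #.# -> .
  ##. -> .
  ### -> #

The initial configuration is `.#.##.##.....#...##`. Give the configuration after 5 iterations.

...###...##.##.####

.#......#...###.#.#
.##....###.#.#..#..
...#..#.#..#.######
#.#####.####..#####
...###...##.##.####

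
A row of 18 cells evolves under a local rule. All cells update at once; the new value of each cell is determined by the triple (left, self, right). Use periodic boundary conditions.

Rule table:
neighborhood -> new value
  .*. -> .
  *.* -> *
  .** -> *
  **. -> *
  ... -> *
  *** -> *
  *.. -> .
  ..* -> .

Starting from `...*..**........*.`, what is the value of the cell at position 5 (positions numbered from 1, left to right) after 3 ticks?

*

**....**.******...
**.**.*********.*.
****************.*
position 5 holds *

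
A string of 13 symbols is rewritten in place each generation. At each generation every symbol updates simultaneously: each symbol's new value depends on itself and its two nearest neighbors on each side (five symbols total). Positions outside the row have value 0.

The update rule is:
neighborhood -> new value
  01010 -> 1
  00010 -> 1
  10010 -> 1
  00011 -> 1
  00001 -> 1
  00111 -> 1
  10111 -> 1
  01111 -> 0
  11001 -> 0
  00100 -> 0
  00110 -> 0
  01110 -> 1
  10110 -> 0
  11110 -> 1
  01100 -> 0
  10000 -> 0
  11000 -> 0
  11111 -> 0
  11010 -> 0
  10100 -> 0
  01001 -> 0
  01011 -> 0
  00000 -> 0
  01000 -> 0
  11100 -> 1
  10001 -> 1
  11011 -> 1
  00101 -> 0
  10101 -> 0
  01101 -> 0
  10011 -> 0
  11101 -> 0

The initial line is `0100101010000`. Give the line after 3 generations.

1001010100000
0010101000000
1101010000000

1101010000000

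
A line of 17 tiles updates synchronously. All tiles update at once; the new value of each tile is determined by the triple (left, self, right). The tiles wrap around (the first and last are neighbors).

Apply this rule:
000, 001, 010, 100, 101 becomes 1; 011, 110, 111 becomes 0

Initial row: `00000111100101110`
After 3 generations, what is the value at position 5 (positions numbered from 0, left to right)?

11111000011110001
00000111100001110
11111000011110001
position 5 holds 0

0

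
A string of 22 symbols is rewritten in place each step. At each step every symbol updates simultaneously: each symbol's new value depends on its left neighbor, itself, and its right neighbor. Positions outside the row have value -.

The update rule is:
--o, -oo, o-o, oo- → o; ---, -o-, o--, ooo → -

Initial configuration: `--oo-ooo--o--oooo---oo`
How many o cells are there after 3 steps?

-ooooo-o-o--oo--o--ooo
oo---oo-o--ooo-o--oo-o
oo--oooo--oo-oo--oooo-
count of o: 14

14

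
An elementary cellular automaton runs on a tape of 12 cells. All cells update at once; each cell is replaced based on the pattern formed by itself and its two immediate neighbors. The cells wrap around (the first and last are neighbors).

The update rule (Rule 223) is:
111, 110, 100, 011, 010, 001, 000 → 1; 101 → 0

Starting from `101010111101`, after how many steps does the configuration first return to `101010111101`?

1

101010111101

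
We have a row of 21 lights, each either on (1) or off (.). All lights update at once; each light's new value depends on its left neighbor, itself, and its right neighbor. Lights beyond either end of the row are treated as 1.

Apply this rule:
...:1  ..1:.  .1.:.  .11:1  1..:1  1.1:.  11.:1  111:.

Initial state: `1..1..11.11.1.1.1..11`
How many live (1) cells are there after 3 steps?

12

11..1.11.11......1.1.
.11...11.1111111.....
.1111.11.1.....11111.
count of 1: 12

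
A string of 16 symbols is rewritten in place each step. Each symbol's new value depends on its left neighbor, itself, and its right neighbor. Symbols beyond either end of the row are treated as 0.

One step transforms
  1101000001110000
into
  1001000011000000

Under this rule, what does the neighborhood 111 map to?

0

At position 10 the neighborhood is 111; the next row has 0 there.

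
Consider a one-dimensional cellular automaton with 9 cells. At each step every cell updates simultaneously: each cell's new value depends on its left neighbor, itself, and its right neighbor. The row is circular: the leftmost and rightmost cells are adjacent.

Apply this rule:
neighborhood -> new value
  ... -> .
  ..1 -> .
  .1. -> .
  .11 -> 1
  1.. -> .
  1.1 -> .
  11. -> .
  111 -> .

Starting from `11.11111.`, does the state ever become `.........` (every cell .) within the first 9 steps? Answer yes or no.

yes

1..1.....
.........
all cells are . at step 2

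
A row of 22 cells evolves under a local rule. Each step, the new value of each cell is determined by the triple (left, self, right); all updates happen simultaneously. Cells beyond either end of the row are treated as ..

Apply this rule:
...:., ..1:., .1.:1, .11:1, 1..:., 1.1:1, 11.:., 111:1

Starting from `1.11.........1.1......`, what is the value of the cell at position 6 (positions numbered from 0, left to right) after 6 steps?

111..........111......
11...........11.......
1............1........
1............1........  (fixed point — unchanged through step 6)
position 6 holds .

.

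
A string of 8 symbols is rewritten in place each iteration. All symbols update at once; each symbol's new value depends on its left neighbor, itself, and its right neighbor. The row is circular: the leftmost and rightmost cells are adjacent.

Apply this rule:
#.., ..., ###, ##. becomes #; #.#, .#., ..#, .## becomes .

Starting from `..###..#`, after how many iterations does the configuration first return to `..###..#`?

iteration 1: #..###..
iteration 2: .#..###.
iteration 3: ..#..###
iteration 4: #..#..##
iteration 5: ##..#..#
iteration 6: ###..#..
iteration 7: .###..#.
iteration 8: ..###..#

8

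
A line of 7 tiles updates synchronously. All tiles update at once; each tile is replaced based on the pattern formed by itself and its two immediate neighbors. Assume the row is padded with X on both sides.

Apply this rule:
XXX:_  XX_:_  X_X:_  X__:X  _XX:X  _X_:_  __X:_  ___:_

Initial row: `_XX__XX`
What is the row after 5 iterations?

iteration 1: _X_X_X_
iteration 2: _______
iteration 3: X______
iteration 4: _X_____
iteration 5: __X____

__X____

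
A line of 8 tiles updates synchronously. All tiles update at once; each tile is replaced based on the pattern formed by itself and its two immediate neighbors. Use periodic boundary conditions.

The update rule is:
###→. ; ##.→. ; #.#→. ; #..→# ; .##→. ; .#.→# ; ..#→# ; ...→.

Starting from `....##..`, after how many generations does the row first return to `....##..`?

...#..#.
..######
##......
..#....#
####..##
....##..

6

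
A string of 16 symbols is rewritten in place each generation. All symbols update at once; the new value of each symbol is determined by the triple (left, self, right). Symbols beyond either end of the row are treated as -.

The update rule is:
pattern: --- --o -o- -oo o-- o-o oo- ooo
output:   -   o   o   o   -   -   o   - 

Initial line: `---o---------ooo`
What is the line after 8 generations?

oo-o-ooo-o-o-o-o

--oo--------oo-o
-ooo-------ooo-o
oo-o------oo-o-o
oo-o-----ooo-o-o
oo-o----oo-o-o-o
oo-o---ooo-o-o-o
oo-o--oo-o-o-o-o
oo-o-ooo-o-o-o-o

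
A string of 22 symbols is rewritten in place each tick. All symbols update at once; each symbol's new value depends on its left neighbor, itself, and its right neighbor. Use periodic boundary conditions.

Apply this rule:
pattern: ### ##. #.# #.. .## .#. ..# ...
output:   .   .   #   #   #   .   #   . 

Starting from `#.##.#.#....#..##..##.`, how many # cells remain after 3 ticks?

.##.#.#.#..#.###.###.#
##.#.#.#.##.##..##..#.
#.#.#.#.##.##.###.##.#
count of #: 14

14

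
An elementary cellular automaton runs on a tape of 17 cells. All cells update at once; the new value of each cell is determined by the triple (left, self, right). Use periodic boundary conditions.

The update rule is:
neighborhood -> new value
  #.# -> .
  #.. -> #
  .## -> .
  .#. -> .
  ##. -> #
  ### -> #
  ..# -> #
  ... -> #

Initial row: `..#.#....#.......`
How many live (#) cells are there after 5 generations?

##...####.#######
#####.###..######
#####..####.#####
#######.###..####
#######..####.###
count of #: 14

14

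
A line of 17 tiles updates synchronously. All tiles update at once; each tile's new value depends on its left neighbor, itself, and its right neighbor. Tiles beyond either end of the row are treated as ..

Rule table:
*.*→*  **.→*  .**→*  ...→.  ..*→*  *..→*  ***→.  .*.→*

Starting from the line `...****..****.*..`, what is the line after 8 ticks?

tick 1: ..**..****..****.
tick 2: .******..****..**
tick 3: **....****..*****
tick 4: ***..**..****...*
tick 5: *.********..**.**
tick 6: ***......********
tick 7: *.**....**......*
tick 8: *****..****....**

*****..****....**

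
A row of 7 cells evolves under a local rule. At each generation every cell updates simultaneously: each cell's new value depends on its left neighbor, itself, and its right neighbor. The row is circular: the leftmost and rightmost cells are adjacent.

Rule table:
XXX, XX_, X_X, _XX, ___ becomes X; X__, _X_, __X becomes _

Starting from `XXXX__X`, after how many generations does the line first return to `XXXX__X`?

XXXX__X

1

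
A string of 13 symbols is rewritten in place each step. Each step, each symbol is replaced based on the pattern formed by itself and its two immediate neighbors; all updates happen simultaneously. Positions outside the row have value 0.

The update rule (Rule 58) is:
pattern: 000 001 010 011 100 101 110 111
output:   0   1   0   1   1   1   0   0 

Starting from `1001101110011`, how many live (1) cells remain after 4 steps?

0111011001110
1100110111001
1011101100110
0110011011101
count of 1: 8

8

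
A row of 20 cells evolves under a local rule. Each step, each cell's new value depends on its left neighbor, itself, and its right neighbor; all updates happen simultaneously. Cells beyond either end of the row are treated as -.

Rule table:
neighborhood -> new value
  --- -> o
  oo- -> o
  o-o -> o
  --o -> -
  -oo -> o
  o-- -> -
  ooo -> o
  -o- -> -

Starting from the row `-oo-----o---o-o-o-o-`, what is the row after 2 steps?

-oo-ooo---o--o-o-o--
-oooooo-o-----o-o--o

-oooooo-o-----o-o--o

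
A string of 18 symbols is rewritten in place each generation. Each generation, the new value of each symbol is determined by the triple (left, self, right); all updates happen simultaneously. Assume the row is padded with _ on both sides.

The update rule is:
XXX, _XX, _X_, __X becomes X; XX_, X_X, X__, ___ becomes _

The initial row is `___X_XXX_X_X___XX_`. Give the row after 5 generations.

__XX_XX__X_X__XX__
_XX__X__XX_X_XX___
XX__XX_XX__X_X____
X__XX__X__XX_X____
X_XX__XX_XX__X____

X_XX__XX_XX__X____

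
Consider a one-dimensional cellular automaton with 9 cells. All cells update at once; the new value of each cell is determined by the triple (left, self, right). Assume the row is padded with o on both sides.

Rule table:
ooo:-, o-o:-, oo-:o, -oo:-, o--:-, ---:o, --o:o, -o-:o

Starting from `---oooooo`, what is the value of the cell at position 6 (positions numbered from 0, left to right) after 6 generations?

-oo------
--o-ooooo
-oo------  (repeats generation 1; period 2)
generation 6: --o-ooooo
position 6 holds o

o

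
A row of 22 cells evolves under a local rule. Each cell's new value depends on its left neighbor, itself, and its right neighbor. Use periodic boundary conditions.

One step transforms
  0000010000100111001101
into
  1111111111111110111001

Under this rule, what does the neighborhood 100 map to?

1

At position 0 the neighborhood is 100; the next row has 1 there.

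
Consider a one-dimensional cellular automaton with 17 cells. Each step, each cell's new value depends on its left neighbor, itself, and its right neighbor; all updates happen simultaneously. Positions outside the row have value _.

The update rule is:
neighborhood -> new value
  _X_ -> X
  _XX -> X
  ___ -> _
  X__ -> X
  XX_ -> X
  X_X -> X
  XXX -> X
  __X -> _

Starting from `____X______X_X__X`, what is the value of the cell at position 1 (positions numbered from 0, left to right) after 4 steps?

step 1: ____XX_____XXXX_X
step 2: ____XXX____XXXXXX
step 3: ____XXXX___XXXXXX
step 4: ____XXXXX__XXXXXX
position 1 holds _

_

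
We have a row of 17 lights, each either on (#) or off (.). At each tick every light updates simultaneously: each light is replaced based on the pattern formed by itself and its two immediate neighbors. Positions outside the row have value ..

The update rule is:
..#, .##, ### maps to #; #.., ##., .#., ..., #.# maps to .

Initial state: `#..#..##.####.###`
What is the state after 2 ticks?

.#..##..###..##..

tick 1: ..#..##..###..##.
tick 2: .#..##..###..##..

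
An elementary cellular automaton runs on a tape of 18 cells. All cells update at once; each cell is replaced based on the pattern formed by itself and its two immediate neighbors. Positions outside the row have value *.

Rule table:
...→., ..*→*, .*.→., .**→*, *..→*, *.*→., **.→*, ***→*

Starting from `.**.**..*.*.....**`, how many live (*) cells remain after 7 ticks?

tick 1: .**.****...*...***
tick 2: .**.*****.*.*.****
tick 3: .**.*****.....****
tick 4: .**.******...*****
tick 5: .**.*******.******
tick 6: .**.*******.******  (fixed point — unchanged through tick 7)
count of *: 15

15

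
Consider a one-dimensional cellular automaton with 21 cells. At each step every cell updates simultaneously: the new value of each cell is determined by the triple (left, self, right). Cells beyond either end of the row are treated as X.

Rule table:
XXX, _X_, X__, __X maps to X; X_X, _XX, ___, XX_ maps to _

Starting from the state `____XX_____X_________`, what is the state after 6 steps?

X__X__X___XXX_______X
_XXXXXXX_X_X_X_____X_
__XXXXX__X_X_XX___XX_
XX_XXX_XXX_X___X_X___
X___X___X__XX_XX_XX_X
_X_XXX_XXXX__________

_X_XXX_XXXX__________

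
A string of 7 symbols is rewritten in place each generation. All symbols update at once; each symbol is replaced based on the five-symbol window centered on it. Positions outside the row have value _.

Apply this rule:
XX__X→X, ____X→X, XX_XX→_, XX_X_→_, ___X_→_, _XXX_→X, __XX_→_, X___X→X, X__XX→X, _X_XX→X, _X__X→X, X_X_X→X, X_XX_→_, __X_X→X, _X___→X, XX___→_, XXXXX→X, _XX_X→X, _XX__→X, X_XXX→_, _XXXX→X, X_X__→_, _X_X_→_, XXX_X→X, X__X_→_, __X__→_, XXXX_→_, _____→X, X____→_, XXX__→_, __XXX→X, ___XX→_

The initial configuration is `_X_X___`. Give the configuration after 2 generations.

__X_X__

_X__X_X
__X_X__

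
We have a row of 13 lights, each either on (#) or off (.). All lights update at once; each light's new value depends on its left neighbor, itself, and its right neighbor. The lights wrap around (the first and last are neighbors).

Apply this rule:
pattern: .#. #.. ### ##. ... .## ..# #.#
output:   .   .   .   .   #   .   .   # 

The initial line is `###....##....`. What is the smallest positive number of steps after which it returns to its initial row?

....##....##.
###....##....

2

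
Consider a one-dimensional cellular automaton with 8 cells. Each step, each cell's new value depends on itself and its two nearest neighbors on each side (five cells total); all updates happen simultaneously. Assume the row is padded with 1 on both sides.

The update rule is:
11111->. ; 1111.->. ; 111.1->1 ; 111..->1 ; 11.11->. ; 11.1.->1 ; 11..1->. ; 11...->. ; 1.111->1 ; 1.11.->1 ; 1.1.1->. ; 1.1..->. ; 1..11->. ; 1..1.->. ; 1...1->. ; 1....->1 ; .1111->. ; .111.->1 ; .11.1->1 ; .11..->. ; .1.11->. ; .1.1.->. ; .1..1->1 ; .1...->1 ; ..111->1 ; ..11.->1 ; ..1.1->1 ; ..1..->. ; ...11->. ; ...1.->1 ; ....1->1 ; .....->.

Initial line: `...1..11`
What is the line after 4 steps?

...111..

..1.1.1.
..1.....
...11.1.
...111..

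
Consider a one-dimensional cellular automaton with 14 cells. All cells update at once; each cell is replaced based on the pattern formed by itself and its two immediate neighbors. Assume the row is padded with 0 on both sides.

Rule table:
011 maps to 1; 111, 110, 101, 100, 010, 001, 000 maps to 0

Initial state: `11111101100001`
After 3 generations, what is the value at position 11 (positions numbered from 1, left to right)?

10000001000000
00000000000000
00000000000000
position 11 holds 0

0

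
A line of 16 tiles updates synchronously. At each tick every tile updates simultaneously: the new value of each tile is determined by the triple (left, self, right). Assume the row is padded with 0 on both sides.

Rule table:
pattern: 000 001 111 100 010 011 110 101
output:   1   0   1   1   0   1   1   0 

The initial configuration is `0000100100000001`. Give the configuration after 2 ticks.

1111001011111111

1110010011111100
1111001011111111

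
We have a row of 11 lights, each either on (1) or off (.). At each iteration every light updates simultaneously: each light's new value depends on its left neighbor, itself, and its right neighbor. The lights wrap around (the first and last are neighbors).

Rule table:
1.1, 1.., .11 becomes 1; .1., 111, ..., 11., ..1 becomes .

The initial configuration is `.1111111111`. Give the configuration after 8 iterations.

......1.1..

iteration 1: 11.........
iteration 2: 1.1........
iteration 3: .1.1.......
iteration 4: ..1.1......
iteration 5: ...1.1.....
iteration 6: ....1.1....
iteration 7: .....1.1...
iteration 8: ......1.1..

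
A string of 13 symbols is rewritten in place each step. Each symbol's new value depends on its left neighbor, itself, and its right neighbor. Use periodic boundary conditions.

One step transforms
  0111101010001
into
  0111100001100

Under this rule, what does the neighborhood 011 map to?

At position 1 the neighborhood is 011; the next row has 1 there.

1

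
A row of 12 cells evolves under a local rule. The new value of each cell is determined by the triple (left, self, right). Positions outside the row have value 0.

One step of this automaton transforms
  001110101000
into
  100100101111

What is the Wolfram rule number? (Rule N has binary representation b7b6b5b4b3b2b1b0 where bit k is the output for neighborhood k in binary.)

position 3: 111 → 1  (bit 7 = 1)
position 4: 110 → 0  (bit 6 = 0)
position 5: 101 → 0  (bit 5 = 0)
position 9: 100 → 1  (bit 4 = 1)
position 2: 011 → 0  (bit 3 = 0)
position 6: 010 → 1  (bit 2 = 1)
position 1: 001 → 0  (bit 1 = 0)
position 0: 000 → 1  (bit 0 = 1)
bits b7..b0 = 10010101 = 149

149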